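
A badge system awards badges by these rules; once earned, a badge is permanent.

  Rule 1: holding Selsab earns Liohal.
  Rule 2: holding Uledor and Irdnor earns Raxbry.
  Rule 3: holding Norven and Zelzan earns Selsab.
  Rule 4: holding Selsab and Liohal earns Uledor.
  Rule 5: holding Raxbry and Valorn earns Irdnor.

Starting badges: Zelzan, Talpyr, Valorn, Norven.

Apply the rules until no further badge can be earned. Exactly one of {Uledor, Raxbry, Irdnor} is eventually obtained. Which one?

Uledor

With Norven and Zelzan, Selsab is earned (Rule 3).
With Selsab, Liohal is earned (Rule 1).
With Selsab and Liohal, Uledor is earned (Rule 4).
Irdnor would need Raxbry and Valorn (Rule 5), but Raxbry is never earned. Raxbry would need Uledor and Irdnor (Rule 2), but Irdnor is never earned.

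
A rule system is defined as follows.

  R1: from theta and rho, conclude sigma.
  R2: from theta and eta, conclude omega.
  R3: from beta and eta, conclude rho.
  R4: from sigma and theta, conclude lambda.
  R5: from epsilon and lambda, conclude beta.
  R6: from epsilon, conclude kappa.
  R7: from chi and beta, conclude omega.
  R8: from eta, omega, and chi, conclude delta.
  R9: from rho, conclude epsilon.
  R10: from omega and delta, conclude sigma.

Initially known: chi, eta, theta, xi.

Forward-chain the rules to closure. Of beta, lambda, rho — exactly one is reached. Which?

theta and eta hold, so omega follows (R2).
From eta, omega, and chi, R8 gives delta.
From omega and delta, R10 gives sigma.
From sigma and theta, R4 gives lambda.
beta would need epsilon and lambda (R5), but epsilon is never established. rho would need beta and eta (R3), but beta is never established.

lambda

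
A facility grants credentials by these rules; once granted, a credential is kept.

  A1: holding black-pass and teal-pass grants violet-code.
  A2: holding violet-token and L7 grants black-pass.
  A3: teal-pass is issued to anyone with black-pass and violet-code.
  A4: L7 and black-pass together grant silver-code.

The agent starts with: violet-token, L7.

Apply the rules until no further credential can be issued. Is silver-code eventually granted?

Holding violet-token and L7 grants black-pass (A2).
Holding L7 and black-pass grants silver-code (A4).

Yes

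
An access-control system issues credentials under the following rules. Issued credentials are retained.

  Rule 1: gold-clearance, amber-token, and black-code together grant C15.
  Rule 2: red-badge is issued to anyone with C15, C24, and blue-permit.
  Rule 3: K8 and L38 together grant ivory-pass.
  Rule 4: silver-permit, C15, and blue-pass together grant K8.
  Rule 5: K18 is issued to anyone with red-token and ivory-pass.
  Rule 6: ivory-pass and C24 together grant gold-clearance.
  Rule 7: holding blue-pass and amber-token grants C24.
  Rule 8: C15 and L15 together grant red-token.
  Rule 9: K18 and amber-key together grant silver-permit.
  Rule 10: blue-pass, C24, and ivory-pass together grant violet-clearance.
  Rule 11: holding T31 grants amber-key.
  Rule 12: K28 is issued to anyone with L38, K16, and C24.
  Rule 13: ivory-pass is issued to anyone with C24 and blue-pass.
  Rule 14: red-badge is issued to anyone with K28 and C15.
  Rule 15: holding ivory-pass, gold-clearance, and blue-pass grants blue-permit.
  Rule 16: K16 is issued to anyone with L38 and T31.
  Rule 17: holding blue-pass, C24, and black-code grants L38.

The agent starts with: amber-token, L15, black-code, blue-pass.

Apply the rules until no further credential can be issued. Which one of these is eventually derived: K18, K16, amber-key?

Holding blue-pass and amber-token grants C24 (Rule 7).
Holding C24 and blue-pass grants ivory-pass (Rule 13).
Holding ivory-pass and C24 grants gold-clearance (Rule 6).
Holding gold-clearance, amber-token, and black-code grants C15 (Rule 1).
Holding C15 and L15 grants red-token (Rule 8).
Holding red-token and ivory-pass grants K18 (Rule 5).
K16 would need L38 and T31 (Rule 16), but T31 is never granted. amber-key would need T31 (Rule 11), but T31 is never granted.

K18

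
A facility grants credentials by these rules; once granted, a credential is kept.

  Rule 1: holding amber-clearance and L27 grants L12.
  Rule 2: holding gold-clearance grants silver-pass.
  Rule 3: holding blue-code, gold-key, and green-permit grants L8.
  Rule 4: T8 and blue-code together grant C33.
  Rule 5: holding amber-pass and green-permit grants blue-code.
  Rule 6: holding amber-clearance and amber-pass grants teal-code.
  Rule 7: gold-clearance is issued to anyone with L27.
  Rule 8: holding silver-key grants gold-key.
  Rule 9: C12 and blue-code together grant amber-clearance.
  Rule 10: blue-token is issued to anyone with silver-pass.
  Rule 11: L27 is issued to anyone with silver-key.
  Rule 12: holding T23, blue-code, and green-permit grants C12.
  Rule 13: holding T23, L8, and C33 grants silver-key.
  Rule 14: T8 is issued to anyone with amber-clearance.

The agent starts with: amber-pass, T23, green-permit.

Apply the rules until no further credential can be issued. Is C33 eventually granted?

Yes

Holding amber-pass and green-permit grants blue-code (Rule 5).
Holding T23, blue-code, and green-permit grants C12 (Rule 12).
Holding C12 and blue-code grants amber-clearance (Rule 9).
Holding amber-clearance grants T8 (Rule 14).
Holding T8 and blue-code grants C33 (Rule 4).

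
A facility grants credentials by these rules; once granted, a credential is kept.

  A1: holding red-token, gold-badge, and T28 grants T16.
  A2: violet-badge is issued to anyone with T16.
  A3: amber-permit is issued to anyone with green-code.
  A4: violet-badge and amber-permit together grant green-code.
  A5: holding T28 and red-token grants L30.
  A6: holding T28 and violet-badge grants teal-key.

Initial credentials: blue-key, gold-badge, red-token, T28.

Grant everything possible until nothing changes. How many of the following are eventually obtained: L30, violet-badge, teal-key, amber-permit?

Holding red-token, gold-badge, and T28 grants T16 (A1).
Holding T28 and red-token grants L30 (A5).
Holding T16 grants violet-badge (A2).
Holding T28 and violet-badge grants teal-key (A6).
L30: reached.
violet-badge: reached.
teal-key: reached.
amber-permit would need green-code (A3), but green-code is never granted.
Reached: L30, violet-badge, and teal-key — 3 of the 4.

3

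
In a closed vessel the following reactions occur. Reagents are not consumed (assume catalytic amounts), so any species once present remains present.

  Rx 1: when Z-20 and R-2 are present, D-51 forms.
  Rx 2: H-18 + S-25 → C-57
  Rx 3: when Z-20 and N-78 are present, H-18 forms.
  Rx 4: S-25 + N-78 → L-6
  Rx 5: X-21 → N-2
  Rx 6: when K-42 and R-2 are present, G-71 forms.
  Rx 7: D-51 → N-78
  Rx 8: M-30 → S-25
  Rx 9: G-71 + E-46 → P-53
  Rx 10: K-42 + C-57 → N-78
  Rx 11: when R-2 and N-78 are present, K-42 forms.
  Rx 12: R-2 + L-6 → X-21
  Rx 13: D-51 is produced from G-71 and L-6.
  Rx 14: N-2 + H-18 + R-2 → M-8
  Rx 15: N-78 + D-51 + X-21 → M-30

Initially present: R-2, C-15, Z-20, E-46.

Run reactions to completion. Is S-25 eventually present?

No

S-25 would need M-30 (Rx 8), but M-30 never forms.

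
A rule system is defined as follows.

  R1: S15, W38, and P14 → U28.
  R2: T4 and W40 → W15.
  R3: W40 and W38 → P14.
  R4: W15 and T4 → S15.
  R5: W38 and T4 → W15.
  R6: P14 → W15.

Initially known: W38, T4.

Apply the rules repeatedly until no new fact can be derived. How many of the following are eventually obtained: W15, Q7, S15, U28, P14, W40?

2

From W38 and T4, R5 gives W15.
W15 and T4 hold, so S15 follows (R4).
W15: reached.
No rule produces Q7, and it is not given.
S15: reached.
U28 would need S15, W38, and P14 (R1), but P14 is never established.
P14 would need W40 and W38 (R3), but W40 is never established.
No rule produces W40, and it is not given.
Reached: W15 and S15 — 2 of the 6.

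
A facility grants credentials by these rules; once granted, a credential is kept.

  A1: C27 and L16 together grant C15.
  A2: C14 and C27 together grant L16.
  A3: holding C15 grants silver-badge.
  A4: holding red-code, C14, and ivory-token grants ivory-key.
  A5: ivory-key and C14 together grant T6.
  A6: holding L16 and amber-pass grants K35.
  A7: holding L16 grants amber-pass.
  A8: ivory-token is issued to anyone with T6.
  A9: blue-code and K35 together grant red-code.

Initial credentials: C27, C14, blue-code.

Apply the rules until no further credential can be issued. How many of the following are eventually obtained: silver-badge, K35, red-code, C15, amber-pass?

Holding C14 and C27 grants L16 (A2).
Holding C27 and L16 grants C15 (A1).
Holding L16 grants amber-pass (A7).
Holding C15 grants silver-badge (A3).
Holding L16 and amber-pass grants K35 (A6).
Holding blue-code and K35 grants red-code (A9).
silver-badge: reached.
K35: reached.
red-code: reached.
C15: reached.
amber-pass: reached.
All 5 are reached.

5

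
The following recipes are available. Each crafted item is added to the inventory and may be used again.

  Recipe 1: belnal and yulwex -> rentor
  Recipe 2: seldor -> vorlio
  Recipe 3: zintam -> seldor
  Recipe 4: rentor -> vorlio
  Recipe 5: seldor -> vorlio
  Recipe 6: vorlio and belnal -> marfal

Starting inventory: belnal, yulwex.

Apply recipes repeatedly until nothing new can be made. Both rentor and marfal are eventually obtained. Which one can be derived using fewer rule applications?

rentor

rentor: Using Recipe 1, belnal and yulwex make rentor. [1 rule application]
marfal: Using Recipe 1, belnal and yulwex make rentor. Using Recipe 4, rentor makes vorlio. vorlio and belnal -> marfal (Recipe 6). [3 rule applications]
rentor needs fewer.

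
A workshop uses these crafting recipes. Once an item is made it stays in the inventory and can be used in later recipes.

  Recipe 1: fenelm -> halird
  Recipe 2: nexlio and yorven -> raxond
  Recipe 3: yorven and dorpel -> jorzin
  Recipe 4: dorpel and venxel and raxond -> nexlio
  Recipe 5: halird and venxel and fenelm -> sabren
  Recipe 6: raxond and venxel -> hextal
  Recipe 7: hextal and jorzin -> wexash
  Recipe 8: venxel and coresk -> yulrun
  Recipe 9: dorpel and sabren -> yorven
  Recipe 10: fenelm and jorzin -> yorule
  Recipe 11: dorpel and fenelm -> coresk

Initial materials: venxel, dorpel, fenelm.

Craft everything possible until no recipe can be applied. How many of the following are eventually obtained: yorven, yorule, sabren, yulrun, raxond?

fenelm -> halird (Recipe 1).
Using Recipe 11, dorpel and fenelm make coresk.
Using Recipe 5, halird, venxel, and fenelm make sabren.
venxel and coresk -> yulrun (Recipe 8).
dorpel and sabren -> yorven (Recipe 9).
Using Recipe 3, yorven and dorpel make jorzin.
Using Recipe 10, fenelm and jorzin make yorule.
yorven: reached.
yorule: reached.
sabren: reached.
yulrun: reached.
raxond would need nexlio and yorven (Recipe 2), but nexlio is never obtained.
Reached: yorven, yorule, sabren, and yulrun — 4 of the 5.

4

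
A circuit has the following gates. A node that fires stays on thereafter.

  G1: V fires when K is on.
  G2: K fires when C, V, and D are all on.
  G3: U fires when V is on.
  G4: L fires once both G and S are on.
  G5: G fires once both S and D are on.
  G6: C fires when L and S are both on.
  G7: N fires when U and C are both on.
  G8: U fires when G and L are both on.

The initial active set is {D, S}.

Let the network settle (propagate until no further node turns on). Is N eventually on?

Yes

G5: S and D on → G on.
G4: G and S on → L on.
L and S are on, so C fires (G6).
G8: G and L on → U on.
G7: U and C on → N on.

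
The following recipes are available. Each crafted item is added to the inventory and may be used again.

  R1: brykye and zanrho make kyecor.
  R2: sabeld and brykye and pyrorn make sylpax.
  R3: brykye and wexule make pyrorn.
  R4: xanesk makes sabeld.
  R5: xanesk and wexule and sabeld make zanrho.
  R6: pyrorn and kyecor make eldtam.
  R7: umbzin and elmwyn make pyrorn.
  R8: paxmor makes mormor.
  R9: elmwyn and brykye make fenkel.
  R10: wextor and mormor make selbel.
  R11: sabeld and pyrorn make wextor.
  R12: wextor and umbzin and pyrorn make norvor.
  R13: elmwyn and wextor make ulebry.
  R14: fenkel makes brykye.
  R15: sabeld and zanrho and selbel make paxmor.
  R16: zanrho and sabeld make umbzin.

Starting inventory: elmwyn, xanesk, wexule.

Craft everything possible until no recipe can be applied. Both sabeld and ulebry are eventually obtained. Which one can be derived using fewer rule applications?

sabeld

sabeld: xanesk → sabeld (R4). [1 rule application]
ulebry: xanesk → sabeld (R4). Using R5, xanesk, wexule, and sabeld make zanrho. Using R16, zanrho and sabeld make umbzin. Using R7, umbzin and elmwyn make pyrorn. sabeld and pyrorn → wextor (R11). Using R13, elmwyn and wextor make ulebry. [6 rule applications]
sabeld needs fewer.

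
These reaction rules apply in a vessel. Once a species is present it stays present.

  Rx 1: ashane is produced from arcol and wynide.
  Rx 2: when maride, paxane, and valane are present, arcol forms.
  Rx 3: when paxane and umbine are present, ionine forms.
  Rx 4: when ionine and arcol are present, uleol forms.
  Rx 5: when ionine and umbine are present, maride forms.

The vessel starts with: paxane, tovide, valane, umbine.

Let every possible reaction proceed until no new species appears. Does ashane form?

ashane would need arcol and wynide (Rx 1), but wynide never forms.

No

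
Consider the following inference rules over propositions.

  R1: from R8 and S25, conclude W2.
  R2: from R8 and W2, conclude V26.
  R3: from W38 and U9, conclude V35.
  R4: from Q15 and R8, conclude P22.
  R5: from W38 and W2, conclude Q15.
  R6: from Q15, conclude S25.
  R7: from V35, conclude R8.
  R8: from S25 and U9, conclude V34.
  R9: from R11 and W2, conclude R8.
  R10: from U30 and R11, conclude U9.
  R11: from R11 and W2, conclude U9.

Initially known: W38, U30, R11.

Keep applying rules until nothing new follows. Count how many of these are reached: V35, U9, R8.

U30 and R11 hold, so U9 follows (R10).
W38 and U9 hold, so V35 follows (R3).
From V35, R7 gives R8.
V35: reached.
U9: reached.
R8: reached.
All 3 are reached.

3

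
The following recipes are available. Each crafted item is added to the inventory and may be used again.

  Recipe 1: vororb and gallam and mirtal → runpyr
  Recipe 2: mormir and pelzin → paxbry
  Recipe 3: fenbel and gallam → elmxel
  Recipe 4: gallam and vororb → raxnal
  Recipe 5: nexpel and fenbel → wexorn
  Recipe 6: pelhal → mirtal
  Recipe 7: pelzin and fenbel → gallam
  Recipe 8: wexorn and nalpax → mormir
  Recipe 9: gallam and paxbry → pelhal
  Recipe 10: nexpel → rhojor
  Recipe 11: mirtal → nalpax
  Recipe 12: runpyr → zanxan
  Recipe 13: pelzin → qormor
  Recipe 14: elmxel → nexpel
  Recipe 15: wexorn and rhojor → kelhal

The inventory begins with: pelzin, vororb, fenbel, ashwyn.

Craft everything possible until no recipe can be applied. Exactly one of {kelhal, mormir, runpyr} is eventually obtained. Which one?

Using Recipe 7, pelzin and fenbel make gallam.
Using Recipe 3, fenbel and gallam make elmxel.
Using Recipe 14, elmxel makes nexpel.
Using Recipe 5, nexpel and fenbel make wexorn.
Using Recipe 10, nexpel makes rhojor.
Using Recipe 15, wexorn and rhojor make kelhal.
runpyr would need vororb, gallam, and mirtal (Recipe 1), but mirtal is never obtained. mormir would need wexorn and nalpax (Recipe 8), but nalpax is never obtained.

kelhal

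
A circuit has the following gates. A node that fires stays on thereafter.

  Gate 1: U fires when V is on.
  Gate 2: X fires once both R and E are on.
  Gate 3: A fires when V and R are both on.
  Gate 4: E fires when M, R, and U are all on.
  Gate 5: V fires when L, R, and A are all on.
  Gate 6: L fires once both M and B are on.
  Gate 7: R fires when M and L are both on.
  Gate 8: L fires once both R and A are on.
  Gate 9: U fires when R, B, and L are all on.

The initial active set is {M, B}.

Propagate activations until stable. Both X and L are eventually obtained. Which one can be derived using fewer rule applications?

L

L: M and B are on, so L fires (Gate 6). [1 rule application]
X: Gate 6: M and B on → L on. M and L are on, so R fires (Gate 7). R, B, and L are on, so U fires (Gate 9). Gate 4: M, R, and U on → E on. R and E are on, so X fires (Gate 2). [5 rule applications]
L needs fewer.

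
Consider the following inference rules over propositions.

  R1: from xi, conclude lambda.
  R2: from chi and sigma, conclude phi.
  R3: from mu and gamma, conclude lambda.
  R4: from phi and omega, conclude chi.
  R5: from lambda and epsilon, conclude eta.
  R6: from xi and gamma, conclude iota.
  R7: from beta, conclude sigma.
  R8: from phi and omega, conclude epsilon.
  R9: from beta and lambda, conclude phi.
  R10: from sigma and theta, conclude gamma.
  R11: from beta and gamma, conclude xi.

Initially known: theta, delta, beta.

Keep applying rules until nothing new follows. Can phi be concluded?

beta holds, so sigma follows (R7).
sigma and theta hold, so gamma follows (R10).
beta and gamma hold, so xi follows (R11).
From xi, R1 gives lambda.
beta and lambda hold, so phi follows (R9).

Yes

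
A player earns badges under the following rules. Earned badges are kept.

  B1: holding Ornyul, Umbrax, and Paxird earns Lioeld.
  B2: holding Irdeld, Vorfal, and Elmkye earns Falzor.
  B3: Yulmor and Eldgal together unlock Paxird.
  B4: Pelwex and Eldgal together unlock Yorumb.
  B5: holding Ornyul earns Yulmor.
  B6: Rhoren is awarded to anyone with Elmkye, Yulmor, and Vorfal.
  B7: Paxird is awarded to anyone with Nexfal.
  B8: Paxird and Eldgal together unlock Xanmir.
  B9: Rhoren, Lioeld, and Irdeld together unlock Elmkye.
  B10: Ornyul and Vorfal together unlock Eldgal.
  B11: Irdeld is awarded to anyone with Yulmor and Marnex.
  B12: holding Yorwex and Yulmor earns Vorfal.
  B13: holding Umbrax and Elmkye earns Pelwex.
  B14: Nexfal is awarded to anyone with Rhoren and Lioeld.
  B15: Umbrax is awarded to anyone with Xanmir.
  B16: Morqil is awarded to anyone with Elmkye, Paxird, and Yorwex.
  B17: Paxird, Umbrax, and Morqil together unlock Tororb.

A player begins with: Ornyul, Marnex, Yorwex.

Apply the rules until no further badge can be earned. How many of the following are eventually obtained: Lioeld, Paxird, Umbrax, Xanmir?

With Ornyul, Yulmor is earned (B5).
With Yorwex and Yulmor, Vorfal is earned (B12).
With Ornyul and Vorfal, Eldgal is earned (B10).
With Yulmor and Eldgal, Paxird is earned (B3).
With Paxird and Eldgal, Xanmir is earned (B8).
With Xanmir, Umbrax is earned (B15).
With Ornyul, Umbrax, and Paxird, Lioeld is earned (B1).
Lioeld: reached.
Paxird: reached.
Umbrax: reached.
Xanmir: reached.
All 4 are reached.

4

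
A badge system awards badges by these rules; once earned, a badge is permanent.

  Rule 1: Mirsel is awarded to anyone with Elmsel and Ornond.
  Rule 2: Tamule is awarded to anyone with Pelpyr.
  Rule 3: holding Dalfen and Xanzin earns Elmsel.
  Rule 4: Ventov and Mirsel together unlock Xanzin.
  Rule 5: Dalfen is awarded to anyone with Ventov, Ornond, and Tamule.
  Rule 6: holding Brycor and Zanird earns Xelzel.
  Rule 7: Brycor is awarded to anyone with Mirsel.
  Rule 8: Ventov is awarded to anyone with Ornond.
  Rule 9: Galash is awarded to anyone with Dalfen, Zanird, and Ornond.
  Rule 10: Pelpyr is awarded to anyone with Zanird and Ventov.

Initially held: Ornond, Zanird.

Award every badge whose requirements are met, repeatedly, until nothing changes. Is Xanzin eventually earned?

No

Xanzin would need Ventov and Mirsel (Rule 4), but Mirsel is never earned.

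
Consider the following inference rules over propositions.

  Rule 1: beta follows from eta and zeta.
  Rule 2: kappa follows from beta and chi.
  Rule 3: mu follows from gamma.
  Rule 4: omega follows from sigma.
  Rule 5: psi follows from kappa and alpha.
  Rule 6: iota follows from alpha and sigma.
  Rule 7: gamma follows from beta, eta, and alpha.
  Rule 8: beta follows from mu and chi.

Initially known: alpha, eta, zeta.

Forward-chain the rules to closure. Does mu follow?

Yes

eta and zeta hold, so beta follows (Rule 1).
beta, eta, and alpha hold, so gamma follows (Rule 7).
gamma holds, so mu follows (Rule 3).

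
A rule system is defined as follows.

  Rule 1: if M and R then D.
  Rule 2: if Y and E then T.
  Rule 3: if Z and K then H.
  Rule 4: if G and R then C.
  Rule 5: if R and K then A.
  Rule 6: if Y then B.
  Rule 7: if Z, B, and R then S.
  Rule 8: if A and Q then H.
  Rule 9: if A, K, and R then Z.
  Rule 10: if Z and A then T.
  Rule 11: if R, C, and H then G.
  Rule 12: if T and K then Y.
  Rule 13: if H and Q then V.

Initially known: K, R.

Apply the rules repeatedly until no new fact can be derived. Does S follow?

Yes

From R and K, Rule 5 gives A.
From A, K, and R, Rule 9 gives Z.
Z and A hold, so T follows (Rule 10).
From T and K, Rule 12 gives Y.
From Y, Rule 6 gives B.
From Z, B, and R, Rule 7 gives S.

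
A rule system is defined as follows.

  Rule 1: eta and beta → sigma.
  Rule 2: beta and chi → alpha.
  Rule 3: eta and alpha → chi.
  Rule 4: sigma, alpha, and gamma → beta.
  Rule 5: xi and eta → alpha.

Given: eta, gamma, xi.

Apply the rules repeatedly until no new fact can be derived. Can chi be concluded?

Yes

From xi and eta, Rule 5 gives alpha.
eta and alpha hold, so chi follows (Rule 3).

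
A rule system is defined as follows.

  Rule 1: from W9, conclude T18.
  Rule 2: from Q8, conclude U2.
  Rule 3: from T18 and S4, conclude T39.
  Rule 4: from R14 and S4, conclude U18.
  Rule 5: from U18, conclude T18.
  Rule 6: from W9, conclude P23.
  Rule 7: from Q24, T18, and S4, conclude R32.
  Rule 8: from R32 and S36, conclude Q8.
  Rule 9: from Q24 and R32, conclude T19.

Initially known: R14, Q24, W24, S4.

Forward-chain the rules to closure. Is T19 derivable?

From R14 and S4, Rule 4 gives U18.
U18 holds, so T18 follows (Rule 5).
Q24, T18, and S4 hold, so R32 follows (Rule 7).
Q24 and R32 hold, so T19 follows (Rule 9).

Yes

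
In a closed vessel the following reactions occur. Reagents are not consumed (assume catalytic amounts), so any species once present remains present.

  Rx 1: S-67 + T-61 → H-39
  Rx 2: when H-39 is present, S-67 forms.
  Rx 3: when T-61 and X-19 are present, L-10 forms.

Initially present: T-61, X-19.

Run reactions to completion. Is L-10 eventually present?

T-61 and X-19 present → L-10 forms (Rx 3).

Yes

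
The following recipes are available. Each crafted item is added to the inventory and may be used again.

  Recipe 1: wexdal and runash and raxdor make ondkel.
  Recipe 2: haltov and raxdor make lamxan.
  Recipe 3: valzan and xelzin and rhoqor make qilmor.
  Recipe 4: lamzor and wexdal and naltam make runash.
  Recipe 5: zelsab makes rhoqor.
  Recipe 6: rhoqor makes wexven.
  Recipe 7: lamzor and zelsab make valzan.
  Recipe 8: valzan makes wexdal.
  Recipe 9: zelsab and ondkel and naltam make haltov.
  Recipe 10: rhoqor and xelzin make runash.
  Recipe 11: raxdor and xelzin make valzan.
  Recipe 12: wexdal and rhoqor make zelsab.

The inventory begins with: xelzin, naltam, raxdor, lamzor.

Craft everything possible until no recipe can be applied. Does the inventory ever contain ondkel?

Using Recipe 11, raxdor and xelzin make valzan.
valzan → wexdal (Recipe 8).
Using Recipe 4, lamzor, wexdal, and naltam make runash.
Using Recipe 1, wexdal, runash, and raxdor make ondkel.

Yes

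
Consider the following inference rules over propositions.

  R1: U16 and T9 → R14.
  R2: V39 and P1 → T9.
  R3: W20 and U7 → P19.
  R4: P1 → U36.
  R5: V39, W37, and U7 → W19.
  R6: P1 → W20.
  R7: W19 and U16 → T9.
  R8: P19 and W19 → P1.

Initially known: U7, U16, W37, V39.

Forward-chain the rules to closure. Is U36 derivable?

No

U36 would need P1 (R4), but P1 is never established.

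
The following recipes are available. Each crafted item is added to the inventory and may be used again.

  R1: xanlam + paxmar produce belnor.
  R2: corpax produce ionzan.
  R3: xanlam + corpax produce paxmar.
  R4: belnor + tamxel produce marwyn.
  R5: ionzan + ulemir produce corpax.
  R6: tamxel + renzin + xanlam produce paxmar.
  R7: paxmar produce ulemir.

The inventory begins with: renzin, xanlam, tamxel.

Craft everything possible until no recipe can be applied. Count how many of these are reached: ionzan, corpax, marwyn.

1

Using R6, tamxel, renzin, and xanlam make paxmar.
Using R1, xanlam and paxmar make belnor.
Using R4, belnor and tamxel make marwyn.
ionzan would need corpax (R2), but corpax is never obtained.
corpax would need ionzan and ulemir (R5), but ionzan is never obtained.
marwyn: reached.
Reached: marwyn — 1 of the 3.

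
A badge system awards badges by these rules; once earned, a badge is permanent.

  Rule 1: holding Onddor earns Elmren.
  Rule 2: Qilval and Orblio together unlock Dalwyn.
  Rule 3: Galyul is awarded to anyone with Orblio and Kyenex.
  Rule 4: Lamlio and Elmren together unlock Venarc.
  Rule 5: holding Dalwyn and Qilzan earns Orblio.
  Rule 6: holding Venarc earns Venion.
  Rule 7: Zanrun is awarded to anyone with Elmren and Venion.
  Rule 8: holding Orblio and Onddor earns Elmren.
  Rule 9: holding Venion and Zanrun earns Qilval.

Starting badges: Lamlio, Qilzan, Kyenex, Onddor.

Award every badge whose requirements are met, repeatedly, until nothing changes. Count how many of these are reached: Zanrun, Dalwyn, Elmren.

With Onddor, Elmren is earned (Rule 1).
With Lamlio and Elmren, Venarc is earned (Rule 4).
With Venarc, Venion is earned (Rule 6).
With Elmren and Venion, Zanrun is earned (Rule 7).
Zanrun: reached.
Dalwyn would need Qilval and Orblio (Rule 2), but Orblio is never earned.
Elmren: reached.
Reached: Zanrun and Elmren — 2 of the 3.

2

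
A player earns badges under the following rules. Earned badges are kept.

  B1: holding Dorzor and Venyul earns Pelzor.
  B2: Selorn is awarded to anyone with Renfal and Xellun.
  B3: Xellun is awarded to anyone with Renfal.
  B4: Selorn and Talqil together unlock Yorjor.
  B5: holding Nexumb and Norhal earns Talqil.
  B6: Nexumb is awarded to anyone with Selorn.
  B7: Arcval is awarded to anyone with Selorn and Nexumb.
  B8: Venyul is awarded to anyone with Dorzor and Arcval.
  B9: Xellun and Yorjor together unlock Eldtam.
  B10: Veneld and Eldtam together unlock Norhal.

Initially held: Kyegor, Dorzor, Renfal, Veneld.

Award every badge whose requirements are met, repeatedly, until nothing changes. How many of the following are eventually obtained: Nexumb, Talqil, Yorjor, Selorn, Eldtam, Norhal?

2

With Renfal, Xellun is earned (B3).
With Renfal and Xellun, Selorn is earned (B2).
With Selorn, Nexumb is earned (B6).
Nexumb: reached.
Talqil would need Nexumb and Norhal (B5), but Norhal is never earned.
Yorjor would need Selorn and Talqil (B4), but Talqil is never earned.
Selorn: reached.
Eldtam would need Xellun and Yorjor (B9), but Yorjor is never earned.
Norhal would need Veneld and Eldtam (B10), but Eldtam is never earned.
Reached: Nexumb and Selorn — 2 of the 6.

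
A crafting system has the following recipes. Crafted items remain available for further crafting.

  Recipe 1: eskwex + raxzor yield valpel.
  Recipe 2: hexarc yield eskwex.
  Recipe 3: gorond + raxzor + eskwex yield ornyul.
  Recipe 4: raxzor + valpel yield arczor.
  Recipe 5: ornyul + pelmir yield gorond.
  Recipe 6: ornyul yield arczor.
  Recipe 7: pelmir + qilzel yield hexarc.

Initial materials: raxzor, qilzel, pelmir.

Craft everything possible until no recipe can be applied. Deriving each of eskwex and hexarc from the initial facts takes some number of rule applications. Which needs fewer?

hexarc: Using Recipe 7, pelmir and qilzel make hexarc. [1 rule application]
eskwex: Using Recipe 7, pelmir and qilzel make hexarc. hexarc → eskwex (Recipe 2). [2 rule applications]
hexarc needs fewer.

hexarc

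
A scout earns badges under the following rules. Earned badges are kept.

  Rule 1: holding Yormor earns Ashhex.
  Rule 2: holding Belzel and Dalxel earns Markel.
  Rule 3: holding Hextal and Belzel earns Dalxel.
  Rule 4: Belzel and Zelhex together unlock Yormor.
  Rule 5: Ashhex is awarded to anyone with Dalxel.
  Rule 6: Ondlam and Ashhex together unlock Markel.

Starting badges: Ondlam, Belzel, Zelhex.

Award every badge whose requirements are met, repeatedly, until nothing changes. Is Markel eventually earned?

Yes

With Belzel and Zelhex, Yormor is earned (Rule 4).
With Yormor, Ashhex is earned (Rule 1).
With Ondlam and Ashhex, Markel is earned (Rule 6).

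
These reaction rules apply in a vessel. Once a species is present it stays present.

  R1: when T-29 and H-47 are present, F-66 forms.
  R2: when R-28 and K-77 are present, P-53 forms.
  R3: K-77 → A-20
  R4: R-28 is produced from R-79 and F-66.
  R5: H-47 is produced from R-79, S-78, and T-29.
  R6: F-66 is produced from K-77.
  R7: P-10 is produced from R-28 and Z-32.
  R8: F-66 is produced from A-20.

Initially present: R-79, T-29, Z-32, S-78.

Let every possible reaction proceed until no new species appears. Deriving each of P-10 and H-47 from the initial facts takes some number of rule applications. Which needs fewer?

H-47: R-79, S-78, and T-29 present → H-47 forms (R5). [1 rule application]
P-10: R-79, S-78, and T-29 present → H-47 forms (R5). T-29 and H-47 present → F-66 forms (R1). R-79 and F-66 present → R-28 forms (R4). R-28 and Z-32 present → P-10 forms (R7). [4 rule applications]
H-47 needs fewer.

H-47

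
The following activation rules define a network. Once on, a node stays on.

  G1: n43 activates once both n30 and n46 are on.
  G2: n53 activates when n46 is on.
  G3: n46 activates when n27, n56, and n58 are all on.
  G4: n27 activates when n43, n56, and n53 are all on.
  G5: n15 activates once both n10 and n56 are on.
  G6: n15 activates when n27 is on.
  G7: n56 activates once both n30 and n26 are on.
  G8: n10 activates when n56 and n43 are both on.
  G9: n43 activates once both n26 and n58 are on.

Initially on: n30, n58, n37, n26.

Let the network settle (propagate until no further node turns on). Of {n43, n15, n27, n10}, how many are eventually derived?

G9: n26 and n58 on → n43 on.
n30 and n26 are on, so n56 activates (G7).
G8: n56 and n43 on → n10 on.
G5: n10 and n56 on → n15 on.
n43: reached.
n15: reached.
n27 would need n43, n56, and n53 (G4), but n53 never turns on.
n10: reached.
Reached: n43, n15, and n10 — 3 of the 4.

3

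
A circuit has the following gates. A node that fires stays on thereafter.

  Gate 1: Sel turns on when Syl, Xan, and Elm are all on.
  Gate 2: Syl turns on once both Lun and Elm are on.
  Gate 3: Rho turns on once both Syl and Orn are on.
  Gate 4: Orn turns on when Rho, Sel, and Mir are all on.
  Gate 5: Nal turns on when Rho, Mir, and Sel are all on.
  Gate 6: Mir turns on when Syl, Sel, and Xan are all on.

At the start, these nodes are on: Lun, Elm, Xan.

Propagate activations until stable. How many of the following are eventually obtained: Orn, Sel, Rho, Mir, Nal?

Gate 2: Lun and Elm on → Syl on.
Gate 1: Syl, Xan, and Elm on → Sel on.
Gate 6: Syl, Sel, and Xan on → Mir on.
Orn would need Rho, Sel, and Mir (Gate 4), but Rho never turns on.
Sel: reached.
Rho would need Syl and Orn (Gate 3), but Orn never turns on.
Mir: reached.
Nal would need Rho, Mir, and Sel (Gate 5), but Rho never turns on.
Reached: Sel and Mir — 2 of the 5.

2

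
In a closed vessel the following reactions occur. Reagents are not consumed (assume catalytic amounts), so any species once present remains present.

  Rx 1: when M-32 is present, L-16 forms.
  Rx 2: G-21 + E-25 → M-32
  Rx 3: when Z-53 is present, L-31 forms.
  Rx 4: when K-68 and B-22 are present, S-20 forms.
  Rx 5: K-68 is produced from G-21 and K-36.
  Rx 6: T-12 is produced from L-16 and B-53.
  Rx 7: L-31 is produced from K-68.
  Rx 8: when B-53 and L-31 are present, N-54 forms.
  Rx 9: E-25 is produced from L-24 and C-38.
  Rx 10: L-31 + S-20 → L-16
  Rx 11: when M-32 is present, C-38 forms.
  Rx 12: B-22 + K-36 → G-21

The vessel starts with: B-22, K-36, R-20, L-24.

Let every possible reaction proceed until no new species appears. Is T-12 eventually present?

T-12 would need L-16 and B-53 (Rx 6), but B-53 never forms.

No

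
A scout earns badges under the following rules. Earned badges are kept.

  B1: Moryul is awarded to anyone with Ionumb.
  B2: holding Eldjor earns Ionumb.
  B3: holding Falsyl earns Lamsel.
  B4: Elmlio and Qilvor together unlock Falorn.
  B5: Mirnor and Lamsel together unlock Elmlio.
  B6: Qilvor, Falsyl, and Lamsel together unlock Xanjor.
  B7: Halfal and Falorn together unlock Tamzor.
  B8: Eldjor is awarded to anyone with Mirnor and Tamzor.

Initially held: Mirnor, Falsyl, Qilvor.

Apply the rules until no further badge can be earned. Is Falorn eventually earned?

With Falsyl, Lamsel is earned (B3).
With Mirnor and Lamsel, Elmlio is earned (B5).
With Elmlio and Qilvor, Falorn is earned (B4).

Yes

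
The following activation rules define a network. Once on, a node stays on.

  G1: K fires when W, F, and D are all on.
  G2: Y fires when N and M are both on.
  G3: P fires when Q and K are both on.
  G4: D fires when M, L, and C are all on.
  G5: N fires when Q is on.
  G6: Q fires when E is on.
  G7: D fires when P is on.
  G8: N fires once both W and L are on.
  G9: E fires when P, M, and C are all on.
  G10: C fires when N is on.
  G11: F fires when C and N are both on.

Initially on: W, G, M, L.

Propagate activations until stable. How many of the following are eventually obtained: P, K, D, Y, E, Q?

3

W and L are on, so N fires (G8).
N is on, so C fires (G10).
G2: N and M on → Y on.
G4: M, L, and C on → D on.
C and N are on, so F fires (G11).
G1: W, F, and D on → K on.
P would need Q and K (G3), but Q never turns on.
K: reached.
D: reached.
Y: reached.
E would need P, M, and C (G9), but P never turns on.
Q would need E (G6), but E never turns on.
Reached: K, D, and Y — 3 of the 6.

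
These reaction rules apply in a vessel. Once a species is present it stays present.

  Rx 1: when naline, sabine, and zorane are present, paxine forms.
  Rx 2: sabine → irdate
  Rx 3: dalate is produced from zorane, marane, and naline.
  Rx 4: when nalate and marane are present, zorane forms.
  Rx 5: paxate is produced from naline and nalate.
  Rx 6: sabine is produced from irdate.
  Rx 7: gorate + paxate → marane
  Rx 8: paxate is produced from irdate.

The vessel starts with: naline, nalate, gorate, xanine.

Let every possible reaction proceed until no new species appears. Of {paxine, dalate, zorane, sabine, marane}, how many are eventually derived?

3

naline and nalate present → paxate forms (Rx 5).
gorate and paxate present → marane forms (Rx 7).
nalate and marane present → zorane forms (Rx 4).
zorane, marane, and naline present → dalate forms (Rx 3).
paxine would need naline, sabine, and zorane (Rx 1), but sabine never forms.
dalate: reached.
zorane: reached.
sabine would need irdate (Rx 6), but irdate never forms.
marane: reached.
Reached: dalate, zorane, and marane — 3 of the 5.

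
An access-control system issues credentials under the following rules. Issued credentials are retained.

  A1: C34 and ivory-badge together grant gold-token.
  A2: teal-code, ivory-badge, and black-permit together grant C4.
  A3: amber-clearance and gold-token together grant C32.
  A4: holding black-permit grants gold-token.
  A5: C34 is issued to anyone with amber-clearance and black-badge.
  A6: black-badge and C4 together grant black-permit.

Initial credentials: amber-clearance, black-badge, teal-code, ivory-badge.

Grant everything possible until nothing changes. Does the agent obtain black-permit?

No

black-permit would need black-badge and C4 (A6), but C4 is never granted.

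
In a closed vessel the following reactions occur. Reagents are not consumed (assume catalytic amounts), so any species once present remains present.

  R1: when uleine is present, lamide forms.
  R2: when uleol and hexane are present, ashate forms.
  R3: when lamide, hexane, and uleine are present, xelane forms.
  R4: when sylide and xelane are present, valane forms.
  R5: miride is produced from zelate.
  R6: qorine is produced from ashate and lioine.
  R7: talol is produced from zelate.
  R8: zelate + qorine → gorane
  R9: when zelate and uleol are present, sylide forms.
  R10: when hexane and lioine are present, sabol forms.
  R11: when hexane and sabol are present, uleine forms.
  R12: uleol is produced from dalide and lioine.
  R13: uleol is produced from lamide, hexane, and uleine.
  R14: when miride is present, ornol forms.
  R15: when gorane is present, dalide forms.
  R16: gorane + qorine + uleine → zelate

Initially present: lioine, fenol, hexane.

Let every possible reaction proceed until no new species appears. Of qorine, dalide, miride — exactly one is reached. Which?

hexane and lioine present → sabol forms (R10).
hexane and sabol present → uleine forms (R11).
uleine present → lamide forms (R1).
lamide, hexane, and uleine present → uleol forms (R13).
uleol and hexane present → ashate forms (R2).
ashate and lioine present → qorine forms (R6).
miride would need zelate (R5), but zelate never forms. dalide would need gorane (R15), but gorane never forms.

qorine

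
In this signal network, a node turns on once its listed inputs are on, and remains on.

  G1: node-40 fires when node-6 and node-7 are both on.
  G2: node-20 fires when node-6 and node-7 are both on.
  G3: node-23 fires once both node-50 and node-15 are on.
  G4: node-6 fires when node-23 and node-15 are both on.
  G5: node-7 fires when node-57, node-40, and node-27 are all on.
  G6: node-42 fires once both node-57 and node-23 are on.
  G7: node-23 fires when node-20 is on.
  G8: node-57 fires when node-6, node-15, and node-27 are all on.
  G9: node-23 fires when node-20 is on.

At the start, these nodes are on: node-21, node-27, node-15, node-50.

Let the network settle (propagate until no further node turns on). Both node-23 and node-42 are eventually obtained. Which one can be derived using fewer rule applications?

node-23: node-50 and node-15 are on, so node-23 fires (G3). [1 rule application]
node-42: G3: node-50 and node-15 on → node-23 on. G4: node-23 and node-15 on → node-6 on. G8: node-6, node-15, and node-27 on → node-57 on. node-57 and node-23 are on, so node-42 fires (G6). [4 rule applications]
node-23 needs fewer.

node-23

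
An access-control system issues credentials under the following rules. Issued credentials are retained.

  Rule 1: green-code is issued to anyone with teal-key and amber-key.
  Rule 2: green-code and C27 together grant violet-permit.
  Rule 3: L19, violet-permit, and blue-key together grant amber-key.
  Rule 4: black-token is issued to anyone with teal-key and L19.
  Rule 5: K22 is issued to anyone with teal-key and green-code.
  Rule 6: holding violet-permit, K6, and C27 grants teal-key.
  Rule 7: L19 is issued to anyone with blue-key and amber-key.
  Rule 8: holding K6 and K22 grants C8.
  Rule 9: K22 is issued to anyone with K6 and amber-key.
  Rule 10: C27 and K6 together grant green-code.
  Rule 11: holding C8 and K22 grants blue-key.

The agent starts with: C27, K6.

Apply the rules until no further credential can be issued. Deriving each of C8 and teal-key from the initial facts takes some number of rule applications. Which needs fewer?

teal-key: Holding C27 and K6 grants green-code (Rule 10). Holding green-code and C27 grants violet-permit (Rule 2). Holding violet-permit, K6, and C27 grants teal-key (Rule 6). [3 rule applications]
C8: Holding C27 and K6 grants green-code (Rule 10). Holding green-code and C27 grants violet-permit (Rule 2). Holding violet-permit, K6, and C27 grants teal-key (Rule 6). Holding teal-key and green-code grants K22 (Rule 5). Holding K6 and K22 grants C8 (Rule 8). [5 rule applications]
teal-key needs fewer.

teal-key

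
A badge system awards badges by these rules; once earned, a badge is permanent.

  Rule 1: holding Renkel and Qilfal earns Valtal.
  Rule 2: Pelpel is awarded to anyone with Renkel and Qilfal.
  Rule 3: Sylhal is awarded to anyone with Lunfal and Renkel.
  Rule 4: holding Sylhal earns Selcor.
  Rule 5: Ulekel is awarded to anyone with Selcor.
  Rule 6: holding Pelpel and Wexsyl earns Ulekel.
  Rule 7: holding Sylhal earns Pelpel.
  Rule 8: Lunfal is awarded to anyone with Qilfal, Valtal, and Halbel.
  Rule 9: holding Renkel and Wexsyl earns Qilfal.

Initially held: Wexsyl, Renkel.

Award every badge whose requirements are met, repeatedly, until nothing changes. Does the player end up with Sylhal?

No

Sylhal would need Lunfal and Renkel (Rule 3), but Lunfal is never earned.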